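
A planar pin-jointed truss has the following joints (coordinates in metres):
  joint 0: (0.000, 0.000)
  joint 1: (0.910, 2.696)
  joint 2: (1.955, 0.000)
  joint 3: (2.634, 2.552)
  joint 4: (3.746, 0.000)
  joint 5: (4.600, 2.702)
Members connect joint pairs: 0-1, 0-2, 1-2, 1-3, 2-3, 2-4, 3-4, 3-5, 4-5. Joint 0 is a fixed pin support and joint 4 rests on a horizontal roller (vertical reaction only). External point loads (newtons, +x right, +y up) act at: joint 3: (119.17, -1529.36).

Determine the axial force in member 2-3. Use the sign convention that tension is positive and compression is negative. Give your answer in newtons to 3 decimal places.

N=6 nodes, M=9 members, R=3 reactions → 2N=12, M+R=12
member 0 (0-1): L=2.8454, (cx,cy)=(0.3198,0.9475)
member 1 (0-2): L=1.9550, (cx,cy)=(1.0000,0.0000)
member 2 (1-2): L=2.8914, (cx,cy)=(0.3614,-0.9324)
member 3 (1-3): L=1.7300, (cx,cy)=(0.9965,-0.0832)
member 4 (2-3): L=2.6408, (cx,cy)=(0.2571,0.9664)
member 5 (2-4): L=1.7910, (cx,cy)=(1.0000,0.0000)
member 6 (3-4): L=2.7837, (cx,cy)=(0.3995,-0.9167)
member 7 (3-5): L=1.9717, (cx,cy)=(0.9971,0.0761)
member 8 (4-5): L=2.8337, (cx,cy)=(0.3014,0.9535)
solve A·x = −loads:
  F[0-1] = -393.4691 N (compression)
  F[0-2] = +245.0054 N (tension)
  F[1-2] = +424.8584 N (tension)
  F[1-3] = -280.3569 N (compression)
  F[2-3] = -409.9226 N (compression)
  F[2-4] = +503.9536 N (tension)
  F[3-4] = -1261.5821 N (compression)
  F[3-5] = -0.0000 N (tension)
  F[4-5] = +0.0000 N (tension)
  Rx@0 = -119.1700 N
  Ry@0 = +372.8047 N
  Ry@4 = +1156.5553 N

-409.923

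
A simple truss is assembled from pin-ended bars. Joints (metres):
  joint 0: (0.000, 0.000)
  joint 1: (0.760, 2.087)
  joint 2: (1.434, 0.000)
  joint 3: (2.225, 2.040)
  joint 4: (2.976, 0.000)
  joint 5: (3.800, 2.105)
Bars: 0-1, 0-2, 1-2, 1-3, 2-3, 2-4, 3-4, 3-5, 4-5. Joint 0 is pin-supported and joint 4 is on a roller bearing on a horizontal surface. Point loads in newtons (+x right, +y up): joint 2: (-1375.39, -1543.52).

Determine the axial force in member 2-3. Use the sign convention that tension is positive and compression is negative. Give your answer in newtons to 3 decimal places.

N=6 nodes, M=9 members, R=3 reactions → 2N=12, M+R=12
member 0 (0-1): L=2.2211, (cx,cy)=(0.3422,0.9396)
member 1 (0-2): L=1.4340, (cx,cy)=(1.0000,0.0000)
member 2 (1-2): L=2.1931, (cx,cy)=(0.3073,-0.9516)
member 3 (1-3): L=1.4658, (cx,cy)=(0.9995,-0.0321)
member 4 (2-3): L=2.1880, (cx,cy)=(0.3615,0.9324)
member 5 (2-4): L=1.5420, (cx,cy)=(1.0000,0.0000)
member 6 (3-4): L=2.1738, (cx,cy)=(0.3455,-0.9384)
member 7 (3-5): L=1.5763, (cx,cy)=(0.9991,0.0412)
member 8 (4-5): L=2.2605, (cx,cy)=(0.3645,0.9312)
solve A·x = −loads:
  F[0-1] = -851.1464 N (compression)
  F[0-2] = -1084.1474 N (compression)
  F[1-2] = +859.1606 N (tension)
  F[1-3] = -555.5677 N (compression)
  F[2-3] = +778.5990 N (tension)
  F[2-4] = +273.8030 N (tension)
  F[3-4] = -792.5503 N (compression)
  F[3-5] = -0.0000 N (tension)
  F[4-5] = +0.0000 N (tension)
  Rx@0 = +1375.3900 N
  Ry@0 = +799.7674 N
  Ry@4 = +743.7526 N

778.599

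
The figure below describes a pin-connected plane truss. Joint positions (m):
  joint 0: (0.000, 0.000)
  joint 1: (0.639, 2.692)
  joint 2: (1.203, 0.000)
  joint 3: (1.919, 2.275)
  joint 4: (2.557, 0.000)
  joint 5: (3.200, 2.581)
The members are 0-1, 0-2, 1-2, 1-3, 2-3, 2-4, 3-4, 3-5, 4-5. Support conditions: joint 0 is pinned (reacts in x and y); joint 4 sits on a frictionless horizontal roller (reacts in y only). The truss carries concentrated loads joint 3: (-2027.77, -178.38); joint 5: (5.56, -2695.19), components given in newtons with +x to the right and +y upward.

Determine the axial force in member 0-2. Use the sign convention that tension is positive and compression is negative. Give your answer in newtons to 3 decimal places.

-1745.607

N=6 nodes, M=9 members, R=3 reactions → 2N=12, M+R=12
member 0 (0-1): L=2.7668, (cx,cy)=(0.2310,0.9730)
member 1 (0-2): L=1.2030, (cx,cy)=(1.0000,0.0000)
member 2 (1-2): L=2.7504, (cx,cy)=(0.2051,-0.9787)
member 3 (1-3): L=1.3462, (cx,cy)=(0.9508,-0.3098)
member 4 (2-3): L=2.3850, (cx,cy)=(0.3002,0.9539)
member 5 (2-4): L=1.3540, (cx,cy)=(1.0000,0.0000)
member 6 (3-4): L=2.3628, (cx,cy)=(0.2700,-0.9629)
member 7 (3-5): L=1.3170, (cx,cy)=(0.9726,0.2323)
member 8 (4-5): L=2.6599, (cx,cy)=(0.2417,0.9703)
solve A·x = −loads:
  F[0-1] = -1197.6606 N (compression)
  F[0-2] = -1745.6071 N (compression)
  F[1-2] = +1376.6099 N (tension)
  F[1-3] = -587.7977 N (compression)
  F[2-3] = -1412.5107 N (compression)
  F[2-4] = -1039.2756 N (compression)
  F[3-4] = +1203.5633 N (tension)
  F[3-5] = +740.0995 N (tension)
  F[4-5] = -2954.7792 N (compression)
  Rx@0 = +2022.2100 N
  Ry@0 = +1165.2818 N
  Ry@4 = +1708.2882 N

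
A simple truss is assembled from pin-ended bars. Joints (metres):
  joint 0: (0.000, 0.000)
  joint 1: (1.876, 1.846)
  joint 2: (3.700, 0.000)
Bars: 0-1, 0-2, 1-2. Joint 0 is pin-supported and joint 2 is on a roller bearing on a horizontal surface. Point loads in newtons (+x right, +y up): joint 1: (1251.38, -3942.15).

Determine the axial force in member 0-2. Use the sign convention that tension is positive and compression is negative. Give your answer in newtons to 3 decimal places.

2591.852

N=3 nodes, M=3 members, R=3 reactions → 2N=6, M+R=6
member 0 (0-1): L=2.6319, (cx,cy)=(0.7128,0.7014)
member 1 (0-2): L=3.7000, (cx,cy)=(1.0000,0.0000)
member 2 (1-2): L=2.5951, (cx,cy)=(0.7029,-0.7113)
solve A·x = −loads:
  F[0-1] = -1880.6177 N (compression)
  F[0-2] = +2591.8524 N (tension)
  F[1-2] = -3687.6042 N (compression)
  Rx@0 = -1251.3800 N
  Ry@0 = +1319.0362 N
  Ry@2 = +2623.1138 N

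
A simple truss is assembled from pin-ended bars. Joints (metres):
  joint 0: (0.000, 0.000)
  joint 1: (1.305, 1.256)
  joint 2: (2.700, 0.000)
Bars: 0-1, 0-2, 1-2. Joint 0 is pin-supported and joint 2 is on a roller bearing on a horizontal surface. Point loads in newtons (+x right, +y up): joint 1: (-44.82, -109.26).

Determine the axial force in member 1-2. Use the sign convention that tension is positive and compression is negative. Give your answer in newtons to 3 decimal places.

-47.764

N=3 nodes, M=3 members, R=3 reactions → 2N=6, M+R=6
member 0 (0-1): L=1.8112, (cx,cy)=(0.7205,0.6935)
member 1 (0-2): L=2.7000, (cx,cy)=(1.0000,0.0000)
member 2 (1-2): L=1.8771, (cx,cy)=(0.7432,-0.6691)
solve A·x = −loads:
  F[0-1] = -111.4724 N (compression)
  F[0-2] = +35.4963 N (tension)
  F[1-2] = -47.7639 N (compression)
  Rx@0 = +44.8200 N
  Ry@0 = +77.3006 N
  Ry@2 = +31.9594 N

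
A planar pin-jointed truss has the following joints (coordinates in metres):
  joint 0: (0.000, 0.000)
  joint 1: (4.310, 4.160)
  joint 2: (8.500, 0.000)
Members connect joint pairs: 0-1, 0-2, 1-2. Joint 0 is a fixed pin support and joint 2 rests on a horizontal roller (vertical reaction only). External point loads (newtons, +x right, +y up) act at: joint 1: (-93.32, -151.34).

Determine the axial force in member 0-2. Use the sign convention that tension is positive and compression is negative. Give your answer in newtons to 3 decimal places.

N=3 nodes, M=3 members, R=3 reactions → 2N=6, M+R=6
member 0 (0-1): L=5.9901, (cx,cy)=(0.7195,0.6945)
member 1 (0-2): L=8.5000, (cx,cy)=(1.0000,0.0000)
member 2 (1-2): L=5.9044, (cx,cy)=(0.7096,-0.7046)
solve A·x = −loads:
  F[0-1] = -173.1863 N (compression)
  F[0-2] = +31.2904 N (tension)
  F[1-2] = -44.0932 N (compression)
  Rx@0 = +93.3200 N
  Ry@0 = +120.2736 N
  Ry@2 = +31.0664 N

31.290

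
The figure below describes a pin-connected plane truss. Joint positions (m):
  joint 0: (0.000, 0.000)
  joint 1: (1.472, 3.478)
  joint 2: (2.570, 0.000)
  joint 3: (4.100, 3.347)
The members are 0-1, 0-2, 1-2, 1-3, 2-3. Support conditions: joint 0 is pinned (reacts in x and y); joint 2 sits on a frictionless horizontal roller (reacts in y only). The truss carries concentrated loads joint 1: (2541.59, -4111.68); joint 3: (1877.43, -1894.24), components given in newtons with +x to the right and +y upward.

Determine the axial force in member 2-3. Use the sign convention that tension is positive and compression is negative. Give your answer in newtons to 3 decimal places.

-1935.762

N=4 nodes, M=5 members, R=3 reactions → 2N=8, M+R=8
member 0 (0-1): L=3.7767, (cx,cy)=(0.3898,0.9209)
member 1 (0-2): L=2.5700, (cx,cy)=(1.0000,0.0000)
member 2 (1-2): L=3.6472, (cx,cy)=(0.3011,-0.9536)
member 3 (1-3): L=2.6313, (cx,cy)=(0.9988,-0.0498)
member 4 (2-3): L=3.6801, (cx,cy)=(0.4157,0.9095)
solve A·x = −loads:
  F[0-1] = +5706.9594 N (tension)
  F[0-2] = +2194.6703 N (tension)
  F[1-2] = -9963.2323 N (compression)
  F[1-3] = +2685.5474 N (tension)
  F[2-3] = -1935.7619 N (compression)
  Rx@0 = -4419.0200 N
  Ry@0 = -5255.6307 N
  Ry@2 = +11261.5507 N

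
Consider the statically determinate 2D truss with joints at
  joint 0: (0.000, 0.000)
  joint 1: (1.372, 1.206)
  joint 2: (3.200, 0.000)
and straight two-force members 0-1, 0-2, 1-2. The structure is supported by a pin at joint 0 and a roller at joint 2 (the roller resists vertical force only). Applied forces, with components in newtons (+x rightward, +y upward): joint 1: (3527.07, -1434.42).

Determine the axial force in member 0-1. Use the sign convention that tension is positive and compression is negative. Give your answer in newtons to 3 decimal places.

772.260

N=3 nodes, M=3 members, R=3 reactions → 2N=6, M+R=6
member 0 (0-1): L=1.8267, (cx,cy)=(0.7511,0.6602)
member 1 (0-2): L=3.2000, (cx,cy)=(1.0000,0.0000)
member 2 (1-2): L=2.1900, (cx,cy)=(0.8347,-0.5507)
solve A·x = −loads:
  F[0-1] = +772.2595 N (tension)
  F[0-2] = +2947.0393 N (tension)
  F[1-2] = -3530.6139 N (compression)
  Rx@0 = -3527.0700 N
  Ry@0 = -509.8521 N
  Ry@2 = +1944.2721 N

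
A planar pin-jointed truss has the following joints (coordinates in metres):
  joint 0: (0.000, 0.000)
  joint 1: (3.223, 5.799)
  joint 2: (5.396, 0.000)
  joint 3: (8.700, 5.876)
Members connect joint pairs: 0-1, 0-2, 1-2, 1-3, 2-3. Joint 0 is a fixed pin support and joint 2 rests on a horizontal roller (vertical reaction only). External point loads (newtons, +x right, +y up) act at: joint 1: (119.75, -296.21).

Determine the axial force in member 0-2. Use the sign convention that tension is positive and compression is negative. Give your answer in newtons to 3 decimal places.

N=4 nodes, M=5 members, R=3 reactions → 2N=8, M+R=8
member 0 (0-1): L=6.6345, (cx,cy)=(0.4858,0.8741)
member 1 (0-2): L=5.3960, (cx,cy)=(1.0000,0.0000)
member 2 (1-2): L=6.1928, (cx,cy)=(0.3509,-0.9364)
member 3 (1-3): L=5.4775, (cx,cy)=(0.9999,0.0141)
member 4 (2-3): L=6.7412, (cx,cy)=(0.4901,0.8717)
solve A·x = −loads:
  F[0-1] = +10.7635 N (tension)
  F[0-2] = +114.5211 N (tension)
  F[1-2] = -326.3702 N (compression)
  F[1-3] = -0.0000 N (compression)
  F[2-3] = +0.0000 N (tension)
  Rx@0 = -119.7500 N
  Ry@0 = -9.4081 N
  Ry@2 = +305.6181 N

114.521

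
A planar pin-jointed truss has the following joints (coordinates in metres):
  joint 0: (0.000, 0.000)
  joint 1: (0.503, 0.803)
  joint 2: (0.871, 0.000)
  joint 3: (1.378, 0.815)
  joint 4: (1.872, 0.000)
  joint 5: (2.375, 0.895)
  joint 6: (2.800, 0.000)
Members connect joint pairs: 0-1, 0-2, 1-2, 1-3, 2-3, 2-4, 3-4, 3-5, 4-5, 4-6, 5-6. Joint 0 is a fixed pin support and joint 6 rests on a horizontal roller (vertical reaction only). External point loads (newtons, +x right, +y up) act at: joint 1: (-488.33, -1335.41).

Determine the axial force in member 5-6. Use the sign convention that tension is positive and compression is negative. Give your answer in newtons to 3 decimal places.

N=7 nodes, M=11 members, R=3 reactions → 2N=14, M+R=14
member 0 (0-1): L=0.9475, (cx,cy)=(0.5309,0.8475)
member 1 (0-2): L=0.8710, (cx,cy)=(1.0000,0.0000)
member 2 (1-2): L=0.8833, (cx,cy)=(0.4166,-0.9091)
member 3 (1-3): L=0.8751, (cx,cy)=(0.9999,0.0137)
member 4 (2-3): L=0.9598, (cx,cy)=(0.5282,0.8491)
member 5 (2-4): L=1.0010, (cx,cy)=(1.0000,0.0000)
member 6 (3-4): L=0.9530, (cx,cy)=(0.5183,-0.8552)
member 7 (3-5): L=1.0002, (cx,cy)=(0.9968,0.0800)
member 8 (4-5): L=1.0267, (cx,cy)=(0.4899,0.8718)
member 9 (4-6): L=0.9280, (cx,cy)=(1.0000,0.0000)
member 10 (5-6): L=0.9908, (cx,cy)=(0.4290,-0.9033)
solve A·x = −loads:
  F[0-1] = -1457.9484 N (compression)
  F[0-2] = +285.6255 N (tension)
  F[1-2] = -113.4329 N (compression)
  F[1-3] = -238.3900 N (compression)
  F[2-3] = +121.4448 N (tension)
  F[2-4] = +174.2182 N (tension)
  F[3-4] = -126.9346 N (compression)
  F[3-5] = -108.7703 N (compression)
  F[4-5] = +124.5193 N (tension)
  F[4-6] = +47.4152 N (tension)
  F[5-6] = -110.5368 N (compression)
  Rx@0 = +488.3300 N
  Ry@0 = +1235.5592 N
  Ry@6 = +99.8508 N

-110.537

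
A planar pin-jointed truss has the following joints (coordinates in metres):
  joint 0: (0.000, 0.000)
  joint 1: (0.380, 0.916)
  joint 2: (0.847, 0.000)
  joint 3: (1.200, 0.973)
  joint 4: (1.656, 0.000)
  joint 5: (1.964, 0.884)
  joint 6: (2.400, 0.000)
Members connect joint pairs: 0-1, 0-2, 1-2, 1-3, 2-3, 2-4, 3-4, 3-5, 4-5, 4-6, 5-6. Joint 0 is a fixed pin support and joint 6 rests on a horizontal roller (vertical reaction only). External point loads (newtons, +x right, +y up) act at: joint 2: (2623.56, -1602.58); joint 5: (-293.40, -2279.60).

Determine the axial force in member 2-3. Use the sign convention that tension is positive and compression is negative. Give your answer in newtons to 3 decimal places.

149.109

N=7 nodes, M=11 members, R=3 reactions → 2N=14, M+R=14
member 0 (0-1): L=0.9917, (cx,cy)=(0.3832,0.9237)
member 1 (0-2): L=0.8470, (cx,cy)=(1.0000,0.0000)
member 2 (1-2): L=1.0282, (cx,cy)=(0.4542,-0.8909)
member 3 (1-3): L=0.8220, (cx,cy)=(0.9976,0.0693)
member 4 (2-3): L=1.0351, (cx,cy)=(0.3410,0.9400)
member 5 (2-4): L=0.8090, (cx,cy)=(1.0000,0.0000)
member 6 (3-4): L=1.0746, (cx,cy)=(0.4244,-0.9055)
member 7 (3-5): L=0.7692, (cx,cy)=(0.9933,-0.1157)
member 8 (4-5): L=0.9361, (cx,cy)=(0.3290,0.9443)
member 9 (4-6): L=0.7440, (cx,cy)=(1.0000,0.0000)
member 10 (5-6): L=0.9857, (cx,cy)=(0.4423,-0.8968)
solve A·x = −loads:
  F[0-1] = -1688.0433 N (compression)
  F[0-2] = +2976.9893 N (tension)
  F[1-2] = +1641.5004 N (tension)
  F[1-3] = -1395.7630 N (compression)
  F[2-3] = +149.1094 N (tension)
  F[2-4] = +1048.1501 N (tension)
  F[3-4] = +131.8827 N (tension)
  F[3-5] = -1406.9666 N (compression)
  F[4-5] = -126.4596 N (compression)
  F[4-6] = +1145.7236 N (tension)
  F[5-6] = -2590.1588 N (compression)
  Rx@0 = -2330.1600 N
  Ry@0 = +1559.1991 N
  Ry@6 = +2322.9809 N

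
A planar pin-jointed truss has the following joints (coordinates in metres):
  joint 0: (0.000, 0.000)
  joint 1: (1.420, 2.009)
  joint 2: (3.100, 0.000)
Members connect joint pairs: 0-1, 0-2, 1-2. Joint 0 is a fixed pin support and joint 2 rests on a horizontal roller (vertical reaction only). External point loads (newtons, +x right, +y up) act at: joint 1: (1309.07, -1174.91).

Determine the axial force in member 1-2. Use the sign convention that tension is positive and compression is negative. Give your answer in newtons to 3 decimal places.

-1807.459

N=3 nodes, M=3 members, R=3 reactions → 2N=6, M+R=6
member 0 (0-1): L=2.4602, (cx,cy)=(0.5772,0.8166)
member 1 (0-2): L=3.1000, (cx,cy)=(1.0000,0.0000)
member 2 (1-2): L=2.6189, (cx,cy)=(0.6415,-0.7671)
solve A·x = −loads:
  F[0-1] = +259.1655 N (tension)
  F[0-2] = +1159.4813 N (tension)
  F[1-2] = -1807.4589 N (compression)
  Rx@0 = -1309.0700 N
  Ry@0 = -211.6364 N
  Ry@2 = +1386.5464 N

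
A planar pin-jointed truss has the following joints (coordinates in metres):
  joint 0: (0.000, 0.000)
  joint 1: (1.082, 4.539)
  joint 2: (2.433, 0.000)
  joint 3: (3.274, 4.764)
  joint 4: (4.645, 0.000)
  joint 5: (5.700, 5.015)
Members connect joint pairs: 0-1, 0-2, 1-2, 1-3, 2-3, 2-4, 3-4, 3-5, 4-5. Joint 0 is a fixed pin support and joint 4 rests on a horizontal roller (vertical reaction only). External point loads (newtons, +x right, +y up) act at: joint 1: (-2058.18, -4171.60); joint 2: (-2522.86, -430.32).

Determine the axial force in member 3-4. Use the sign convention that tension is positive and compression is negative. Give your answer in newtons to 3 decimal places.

847.129

N=6 nodes, M=9 members, R=3 reactions → 2N=12, M+R=12
member 0 (0-1): L=4.6662, (cx,cy)=(0.2319,0.9727)
member 1 (0-2): L=2.4330, (cx,cy)=(1.0000,0.0000)
member 2 (1-2): L=4.7358, (cx,cy)=(0.2853,-0.9584)
member 3 (1-3): L=2.2035, (cx,cy)=(0.9948,0.1021)
member 4 (2-3): L=4.8377, (cx,cy)=(0.1738,0.9848)
member 5 (2-4): L=2.2120, (cx,cy)=(1.0000,0.0000)
member 6 (3-4): L=4.9574, (cx,cy)=(0.2766,-0.9610)
member 7 (3-5): L=2.4389, (cx,cy)=(0.9947,0.1029)
member 8 (4-5): L=5.1248, (cx,cy)=(0.2059,0.9786)
solve A·x = −loads:
  F[0-1] = -5567.7625 N (compression)
  F[0-2] = -3289.9801 N (compression)
  F[1-2] = +1339.5891 N (tension)
  F[1-3] = +386.9924 N (tension)
  F[2-3] = -866.8024 N (compression)
  F[2-4] = -234.2810 N (compression)
  F[3-4] = +847.1287 N (tension)
  F[3-5] = +0.0000 N (tension)
  F[4-5] = -0.0000 N (compression)
  Rx@0 = +4581.0400 N
  Ry@0 = +5416.0081 N
  Ry@4 = -814.0881 N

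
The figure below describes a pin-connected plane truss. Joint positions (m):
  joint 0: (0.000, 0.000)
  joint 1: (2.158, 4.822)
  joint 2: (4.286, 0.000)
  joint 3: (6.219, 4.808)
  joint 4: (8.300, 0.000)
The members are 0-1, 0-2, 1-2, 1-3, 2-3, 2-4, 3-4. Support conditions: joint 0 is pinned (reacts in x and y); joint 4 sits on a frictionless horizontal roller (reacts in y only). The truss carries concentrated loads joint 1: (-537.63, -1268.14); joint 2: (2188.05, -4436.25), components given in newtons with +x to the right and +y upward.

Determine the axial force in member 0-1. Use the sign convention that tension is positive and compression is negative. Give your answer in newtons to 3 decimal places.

N=5 nodes, M=7 members, R=3 reactions → 2N=10, M+R=10
member 0 (0-1): L=5.2829, (cx,cy)=(0.4085,0.9128)
member 1 (0-2): L=4.2860, (cx,cy)=(1.0000,0.0000)
member 2 (1-2): L=5.2707, (cx,cy)=(0.4037,-0.9149)
member 3 (1-3): L=4.0610, (cx,cy)=(1.0000,-0.0034)
member 4 (2-3): L=5.1820, (cx,cy)=(0.3730,0.9278)
member 5 (2-4): L=4.0140, (cx,cy)=(1.0000,0.0000)
member 6 (3-4): L=5.2390, (cx,cy)=(0.3972,-0.9177)
solve A·x = −loads:
  F[0-1] = -3720.7945 N (compression)
  F[0-2] = +3170.3295 N (tension)
  F[1-2] = +2333.3262 N (tension)
  F[1-3] = -1924.3550 N (compression)
  F[2-3] = +2480.5957 N (tension)
  F[2-4] = +999.0307 N (tension)
  F[3-4] = -2515.1133 N (compression)
  Rx@0 = -1650.4200 N
  Ry@0 = +3396.2018 N
  Ry@4 = +2308.1882 N

-3720.795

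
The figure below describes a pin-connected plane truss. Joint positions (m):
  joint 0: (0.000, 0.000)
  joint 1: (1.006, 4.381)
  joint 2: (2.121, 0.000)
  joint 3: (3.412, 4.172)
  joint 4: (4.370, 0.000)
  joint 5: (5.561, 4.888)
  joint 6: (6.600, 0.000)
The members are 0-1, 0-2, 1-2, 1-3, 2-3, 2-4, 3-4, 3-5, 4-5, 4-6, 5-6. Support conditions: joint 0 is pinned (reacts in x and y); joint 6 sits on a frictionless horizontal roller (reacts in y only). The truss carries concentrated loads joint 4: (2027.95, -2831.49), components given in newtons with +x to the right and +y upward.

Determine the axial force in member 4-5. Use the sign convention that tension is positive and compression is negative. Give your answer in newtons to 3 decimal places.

2248.864

N=7 nodes, M=11 members, R=3 reactions → 2N=14, M+R=14
member 0 (0-1): L=4.4950, (cx,cy)=(0.2238,0.9746)
member 1 (0-2): L=2.1210, (cx,cy)=(1.0000,0.0000)
member 2 (1-2): L=4.5207, (cx,cy)=(0.2466,-0.9691)
member 3 (1-3): L=2.4151, (cx,cy)=(0.9962,-0.0865)
member 4 (2-3): L=4.3672, (cx,cy)=(0.2956,0.9553)
member 5 (2-4): L=2.2490, (cx,cy)=(1.0000,0.0000)
member 6 (3-4): L=4.2806, (cx,cy)=(0.2238,-0.9746)
member 7 (3-5): L=2.2651, (cx,cy)=(0.9487,0.3161)
member 8 (4-5): L=5.0310, (cx,cy)=(0.2367,0.9716)
member 9 (4-6): L=2.2300, (cx,cy)=(1.0000,0.0000)
member 10 (5-6): L=4.9972, (cx,cy)=(0.2079,-0.9781)
solve A·x = −loads:
  F[0-1] = -981.5993 N (compression)
  F[0-2] = +2247.6351 N (tension)
  F[1-2] = +1029.6544 N (tension)
  F[1-3] = -475.4282 N (compression)
  F[2-3] = -1044.5267 N (compression)
  F[2-4] = +2810.3713 N (tension)
  F[3-4] = +663.3762 N (tension)
  F[3-5] = -981.1943 N (compression)
  F[4-5] = +2248.8645 N (tension)
  F[4-6] = +398.5079 N (tension)
  F[5-6] = -1916.6754 N (compression)
  Rx@0 = -2027.9500 N
  Ry@0 = +956.7004 N
  Ry@6 = +1874.7896 N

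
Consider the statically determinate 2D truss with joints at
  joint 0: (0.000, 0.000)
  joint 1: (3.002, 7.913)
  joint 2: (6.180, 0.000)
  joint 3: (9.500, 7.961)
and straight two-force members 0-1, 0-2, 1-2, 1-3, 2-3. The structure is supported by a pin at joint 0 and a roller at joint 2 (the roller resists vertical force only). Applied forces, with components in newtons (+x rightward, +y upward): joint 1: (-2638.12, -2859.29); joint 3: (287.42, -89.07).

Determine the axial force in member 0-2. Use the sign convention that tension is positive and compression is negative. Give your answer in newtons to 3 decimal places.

-670.004

N=4 nodes, M=5 members, R=3 reactions → 2N=8, M+R=8
member 0 (0-1): L=8.4633, (cx,cy)=(0.3547,0.9350)
member 1 (0-2): L=6.1800, (cx,cy)=(1.0000,0.0000)
member 2 (1-2): L=8.5273, (cx,cy)=(0.3727,-0.9280)
member 3 (1-3): L=6.4982, (cx,cy)=(1.0000,0.0074)
member 4 (2-3): L=8.6255, (cx,cy)=(0.3849,0.9230)
solve A·x = −loads:
  F[0-1] = -4738.2569 N (compression)
  F[0-2] = -670.0040 N (compression)
  F[1-2] = +1695.4184 N (tension)
  F[1-3] = +325.5770 N (tension)
  F[2-3] = -99.1107 N (compression)
  Rx@0 = +2350.7000 N
  Ry@0 = +4430.1625 N
  Ry@2 = -1481.8025 N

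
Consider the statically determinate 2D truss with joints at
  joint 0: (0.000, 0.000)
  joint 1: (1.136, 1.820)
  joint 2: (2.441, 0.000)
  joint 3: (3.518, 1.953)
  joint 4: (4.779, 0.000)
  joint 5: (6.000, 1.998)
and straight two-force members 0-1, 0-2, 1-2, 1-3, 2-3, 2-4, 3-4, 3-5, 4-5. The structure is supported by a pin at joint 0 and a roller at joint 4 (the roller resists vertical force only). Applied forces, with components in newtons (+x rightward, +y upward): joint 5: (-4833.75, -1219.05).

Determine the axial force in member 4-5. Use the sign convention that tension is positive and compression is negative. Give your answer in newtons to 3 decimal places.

N=6 nodes, M=9 members, R=3 reactions → 2N=12, M+R=12
member 0 (0-1): L=2.1454, (cx,cy)=(0.5295,0.8483)
member 1 (0-2): L=2.4410, (cx,cy)=(1.0000,0.0000)
member 2 (1-2): L=2.2395, (cx,cy)=(0.5827,-0.8127)
member 3 (1-3): L=2.3857, (cx,cy)=(0.9984,0.0557)
member 4 (2-3): L=2.2303, (cx,cy)=(0.4829,0.8757)
member 5 (2-4): L=2.3380, (cx,cy)=(1.0000,0.0000)
member 6 (3-4): L=2.3247, (cx,cy)=(0.5424,-0.8401)
member 7 (3-5): L=2.4824, (cx,cy)=(0.9998,0.0181)
member 8 (4-5): L=2.3415, (cx,cy)=(0.5215,0.8533)
solve A·x = −loads:
  F[0-1] = -2015.0965 N (compression)
  F[0-2] = -3766.7643 N (compression)
  F[1-2] = +1952.0015 N (tension)
  F[1-3] = -2207.8811 N (compression)
  F[2-3] = -1811.5667 N (compression)
  F[2-4] = -1754.4978 N (compression)
  F[3-4] = +1945.5635 N (tension)
  F[3-5] = -4135.2648 N (compression)
  F[4-5] = -1340.8087 N (compression)
  Rx@0 = +4833.7500 N
  Ry@0 = +1709.4314 N
  Ry@4 = -490.3814 N

-1340.809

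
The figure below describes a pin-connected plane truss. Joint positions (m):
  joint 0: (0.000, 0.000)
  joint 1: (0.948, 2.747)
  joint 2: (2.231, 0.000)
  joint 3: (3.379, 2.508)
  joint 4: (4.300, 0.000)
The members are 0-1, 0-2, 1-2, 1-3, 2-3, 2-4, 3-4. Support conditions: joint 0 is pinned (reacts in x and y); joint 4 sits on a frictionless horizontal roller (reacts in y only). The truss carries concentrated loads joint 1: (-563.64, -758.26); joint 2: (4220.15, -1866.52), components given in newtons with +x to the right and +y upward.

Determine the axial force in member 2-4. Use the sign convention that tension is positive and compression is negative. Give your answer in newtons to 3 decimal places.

284.789

N=5 nodes, M=7 members, R=3 reactions → 2N=10, M+R=10
member 0 (0-1): L=2.9060, (cx,cy)=(0.3262,0.9453)
member 1 (0-2): L=2.2310, (cx,cy)=(1.0000,0.0000)
member 2 (1-2): L=3.0318, (cx,cy)=(0.4232,-0.9060)
member 3 (1-3): L=2.4427, (cx,cy)=(0.9952,-0.0978)
member 4 (2-3): L=2.7583, (cx,cy)=(0.4162,0.9093)
member 5 (2-4): L=2.0690, (cx,cy)=(1.0000,0.0000)
member 6 (3-4): L=2.6718, (cx,cy)=(0.3447,-0.9387)
solve A·x = −loads:
  F[0-1] = -1956.2879 N (compression)
  F[0-2] = +4294.6980 N (tension)
  F[1-2] = +1270.5655 N (tension)
  F[1-3] = -615.1703 N (compression)
  F[2-3] = +786.7034 N (tension)
  F[2-4] = +284.7887 N (tension)
  F[3-4] = -826.1532 N (compression)
  Rx@0 = -3656.5100 N
  Ry@0 = +1849.2643 N
  Ry@4 = +775.5157 N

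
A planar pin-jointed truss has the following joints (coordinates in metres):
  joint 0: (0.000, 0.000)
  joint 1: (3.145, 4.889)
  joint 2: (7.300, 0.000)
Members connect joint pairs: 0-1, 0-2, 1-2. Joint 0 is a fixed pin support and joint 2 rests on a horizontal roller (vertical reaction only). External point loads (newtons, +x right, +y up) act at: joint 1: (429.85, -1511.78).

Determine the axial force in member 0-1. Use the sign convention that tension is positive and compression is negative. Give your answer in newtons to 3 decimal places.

-680.831

N=3 nodes, M=3 members, R=3 reactions → 2N=6, M+R=6
member 0 (0-1): L=5.8132, (cx,cy)=(0.5410,0.8410)
member 1 (0-2): L=7.3000, (cx,cy)=(1.0000,0.0000)
member 2 (1-2): L=6.4161, (cx,cy)=(0.6476,-0.7620)
solve A·x = −loads:
  F[0-1] = -680.8314 N (compression)
  F[0-2] = +798.1864 N (tension)
  F[1-2] = -1232.5497 N (compression)
  Rx@0 = -429.8500 N
  Ry@0 = +572.5903 N
  Ry@2 = +939.1897 N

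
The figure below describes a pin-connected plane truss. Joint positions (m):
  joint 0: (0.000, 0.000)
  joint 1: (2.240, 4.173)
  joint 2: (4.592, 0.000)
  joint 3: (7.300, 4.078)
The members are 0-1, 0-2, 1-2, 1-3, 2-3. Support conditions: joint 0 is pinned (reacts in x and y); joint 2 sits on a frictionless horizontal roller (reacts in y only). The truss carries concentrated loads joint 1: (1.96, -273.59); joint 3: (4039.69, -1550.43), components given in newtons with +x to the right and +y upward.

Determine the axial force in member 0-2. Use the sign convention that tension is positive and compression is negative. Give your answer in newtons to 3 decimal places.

1699.402

N=4 nodes, M=5 members, R=3 reactions → 2N=8, M+R=8
member 0 (0-1): L=4.7362, (cx,cy)=(0.4730,0.8811)
member 1 (0-2): L=4.5920, (cx,cy)=(1.0000,0.0000)
member 2 (1-2): L=4.7902, (cx,cy)=(0.4910,-0.8712)
member 3 (1-3): L=5.0609, (cx,cy)=(0.9998,-0.0188)
member 4 (2-3): L=4.8952, (cx,cy)=(0.5532,0.8331)
solve A·x = −loads:
  F[0-1] = +4952.3848 N (tension)
  F[0-2] = +1699.4016 N (tension)
  F[1-2] = -5430.7946 N (compression)
  F[1-3] = +5007.7150 N (tension)
  F[2-3] = -1748.2986 N (compression)
  Rx@0 = -4041.6500 N
  Ry@0 = -4363.4834 N
  Ry@2 = +6187.5034 N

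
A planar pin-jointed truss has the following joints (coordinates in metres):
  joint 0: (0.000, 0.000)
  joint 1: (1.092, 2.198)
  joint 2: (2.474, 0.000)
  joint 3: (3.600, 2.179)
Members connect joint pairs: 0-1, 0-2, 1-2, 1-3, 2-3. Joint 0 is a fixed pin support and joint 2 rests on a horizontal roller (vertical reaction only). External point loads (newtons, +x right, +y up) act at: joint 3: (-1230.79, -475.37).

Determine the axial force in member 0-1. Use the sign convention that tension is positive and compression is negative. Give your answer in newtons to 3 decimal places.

-968.856

N=4 nodes, M=5 members, R=3 reactions → 2N=8, M+R=8
member 0 (0-1): L=2.4543, (cx,cy)=(0.4449,0.8956)
member 1 (0-2): L=2.4740, (cx,cy)=(1.0000,0.0000)
member 2 (1-2): L=2.5964, (cx,cy)=(0.5323,-0.8466)
member 3 (1-3): L=2.5081, (cx,cy)=(1.0000,-0.0076)
member 4 (2-3): L=2.4527, (cx,cy)=(0.4591,0.8884)
solve A·x = −loads:
  F[0-1] = -968.8561 N (compression)
  F[0-2] = -799.7164 N (compression)
  F[1-2] = +1033.7134 N (tension)
  F[1-3] = -981.3288 N (compression)
  F[2-3] = -543.4563 N (compression)
  Rx@0 = +1230.7900 N
  Ry@0 = +867.6737 N
  Ry@2 = -392.3037 N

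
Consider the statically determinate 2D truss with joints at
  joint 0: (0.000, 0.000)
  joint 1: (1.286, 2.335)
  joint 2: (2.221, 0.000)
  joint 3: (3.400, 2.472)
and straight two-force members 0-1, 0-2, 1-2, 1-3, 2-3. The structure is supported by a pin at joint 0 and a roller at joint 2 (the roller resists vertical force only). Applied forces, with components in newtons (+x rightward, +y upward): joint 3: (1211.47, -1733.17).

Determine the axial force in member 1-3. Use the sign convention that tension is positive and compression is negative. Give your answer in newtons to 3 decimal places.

2107.507

N=4 nodes, M=5 members, R=3 reactions → 2N=8, M+R=8
member 0 (0-1): L=2.6657, (cx,cy)=(0.4824,0.8759)
member 1 (0-2): L=2.2210, (cx,cy)=(1.0000,0.0000)
member 2 (1-2): L=2.5152, (cx,cy)=(0.3717,-0.9283)
member 3 (1-3): L=2.1184, (cx,cy)=(0.9979,0.0647)
member 4 (2-3): L=2.7388, (cx,cy)=(0.4305,0.9026)
solve A·x = −loads:
  F[0-1] = +2589.7024 N (tension)
  F[0-2] = -37.8612 N (compression)
  F[1-2] = -2296.7102 N (compression)
  F[1-3] = +2107.5068 N (tension)
  F[2-3] = -2071.2046 N (compression)
  Rx@0 = -1211.4700 N
  Ry@0 = -2268.4202 N
  Ry@2 = +4001.5902 N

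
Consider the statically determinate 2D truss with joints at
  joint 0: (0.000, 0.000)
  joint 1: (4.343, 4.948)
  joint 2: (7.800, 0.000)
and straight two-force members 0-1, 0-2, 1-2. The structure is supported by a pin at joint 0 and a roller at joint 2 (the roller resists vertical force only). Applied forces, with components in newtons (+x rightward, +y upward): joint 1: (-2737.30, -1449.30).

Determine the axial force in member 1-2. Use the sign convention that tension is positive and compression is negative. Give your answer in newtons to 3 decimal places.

1133.850

N=3 nodes, M=3 members, R=3 reactions → 2N=6, M+R=6
member 0 (0-1): L=6.5836, (cx,cy)=(0.6597,0.7516)
member 1 (0-2): L=7.8000, (cx,cy)=(1.0000,0.0000)
member 2 (1-2): L=6.0360, (cx,cy)=(0.5727,-0.8197)
solve A·x = −loads:
  F[0-1] = -3165.1089 N (compression)
  F[0-2] = -649.3878 N (compression)
  F[1-2] = +1133.8498 N (tension)
  Rx@0 = +2737.3000 N
  Ry@0 = +2378.7680 N
  Ry@2 = -929.4680 N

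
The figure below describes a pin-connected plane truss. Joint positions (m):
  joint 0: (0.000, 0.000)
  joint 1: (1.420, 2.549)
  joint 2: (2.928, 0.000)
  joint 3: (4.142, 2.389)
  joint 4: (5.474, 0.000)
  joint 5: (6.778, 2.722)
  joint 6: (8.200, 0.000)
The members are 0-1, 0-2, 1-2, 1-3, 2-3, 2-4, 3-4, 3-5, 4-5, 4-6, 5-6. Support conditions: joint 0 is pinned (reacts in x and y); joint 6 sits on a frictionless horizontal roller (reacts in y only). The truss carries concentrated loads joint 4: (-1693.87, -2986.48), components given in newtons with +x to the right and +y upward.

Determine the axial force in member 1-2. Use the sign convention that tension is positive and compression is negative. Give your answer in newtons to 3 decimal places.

N=7 nodes, M=11 members, R=3 reactions → 2N=14, M+R=14
member 0 (0-1): L=2.9178, (cx,cy)=(0.4867,0.8736)
member 1 (0-2): L=2.9280, (cx,cy)=(1.0000,0.0000)
member 2 (1-2): L=2.9617, (cx,cy)=(0.5092,-0.8607)
member 3 (1-3): L=2.7267, (cx,cy)=(0.9983,-0.0587)
member 4 (2-3): L=2.6798, (cx,cy)=(0.4530,0.8915)
member 5 (2-4): L=2.5460, (cx,cy)=(1.0000,0.0000)
member 6 (3-4): L=2.7352, (cx,cy)=(0.4870,-0.8734)
member 7 (3-5): L=2.6570, (cx,cy)=(0.9921,0.1253)
member 8 (4-5): L=3.0182, (cx,cy)=(0.4320,0.9019)
member 9 (4-6): L=2.7260, (cx,cy)=(1.0000,0.0000)
member 10 (5-6): L=3.0711, (cx,cy)=(0.4630,-0.8863)
solve A·x = −loads:
  F[0-1] = -1136.4845 N (compression)
  F[0-2] = -1140.7872 N (compression)
  F[1-2] = +1234.2480 N (tension)
  F[1-3] = -1183.5678 N (compression)
  F[2-3] = -1191.5603 N (compression)
  F[2-4] = +27.4656 N (tension)
  F[3-4] = +829.3318 N (tension)
  F[3-5] = -2142.0918 N (compression)
  F[4-5] = +2508.3109 N (tension)
  F[4-6] = +1041.5066 N (tension)
  F[5-6] = -2249.3124 N (compression)
  Rx@0 = +1693.8700 N
  Ry@0 = +992.8225 N
  Ry@6 = +1993.6575 N

1234.248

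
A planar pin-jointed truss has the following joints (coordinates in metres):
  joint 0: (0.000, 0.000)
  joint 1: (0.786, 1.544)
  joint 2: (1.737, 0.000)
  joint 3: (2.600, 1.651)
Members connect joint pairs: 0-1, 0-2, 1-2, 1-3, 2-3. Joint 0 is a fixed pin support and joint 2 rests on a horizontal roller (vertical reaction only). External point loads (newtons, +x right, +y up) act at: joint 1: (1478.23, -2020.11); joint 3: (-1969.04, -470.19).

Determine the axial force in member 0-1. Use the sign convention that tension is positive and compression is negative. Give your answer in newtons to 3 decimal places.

N=4 nodes, M=5 members, R=3 reactions → 2N=8, M+R=8
member 0 (0-1): L=1.7326, (cx,cy)=(0.4537,0.8912)
member 1 (0-2): L=1.7370, (cx,cy)=(1.0000,0.0000)
member 2 (1-2): L=1.8134, (cx,cy)=(0.5244,-0.8514)
member 3 (1-3): L=1.8172, (cx,cy)=(0.9983,0.0589)
member 4 (2-3): L=1.8629, (cx,cy)=(0.4632,0.8862)
solve A·x = −loads:
  F[0-1] = -1604.5895 N (compression)
  F[0-2] = +237.1383 N (tension)
  F[1-2] = -816.2865 N (compression)
  F[1-3] = -1781.1790 N (compression)
  F[2-3] = -412.2046 N (compression)
  Rx@0 = +490.8100 N
  Ry@0 = +1429.9646 N
  Ry@2 = +1060.3354 N

-1604.590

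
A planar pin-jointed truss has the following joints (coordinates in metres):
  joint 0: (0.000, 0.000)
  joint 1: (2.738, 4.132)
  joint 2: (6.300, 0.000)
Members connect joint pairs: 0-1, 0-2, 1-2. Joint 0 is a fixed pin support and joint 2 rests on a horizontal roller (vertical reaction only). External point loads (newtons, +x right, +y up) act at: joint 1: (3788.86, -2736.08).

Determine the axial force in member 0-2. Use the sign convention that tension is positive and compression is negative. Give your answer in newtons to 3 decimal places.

3167.284

N=3 nodes, M=3 members, R=3 reactions → 2N=6, M+R=6
member 0 (0-1): L=4.9568, (cx,cy)=(0.5524,0.8336)
member 1 (0-2): L=6.3000, (cx,cy)=(1.0000,0.0000)
member 2 (1-2): L=5.4554, (cx,cy)=(0.6529,-0.7574)
solve A·x = −loads:
  F[0-1] = +1125.2895 N (tension)
  F[0-2] = +3167.2836 N (tension)
  F[1-2] = -4850.8601 N (compression)
  Rx@0 = -3788.8600 N
  Ry@0 = -938.0401 N
  Ry@2 = +3674.1201 N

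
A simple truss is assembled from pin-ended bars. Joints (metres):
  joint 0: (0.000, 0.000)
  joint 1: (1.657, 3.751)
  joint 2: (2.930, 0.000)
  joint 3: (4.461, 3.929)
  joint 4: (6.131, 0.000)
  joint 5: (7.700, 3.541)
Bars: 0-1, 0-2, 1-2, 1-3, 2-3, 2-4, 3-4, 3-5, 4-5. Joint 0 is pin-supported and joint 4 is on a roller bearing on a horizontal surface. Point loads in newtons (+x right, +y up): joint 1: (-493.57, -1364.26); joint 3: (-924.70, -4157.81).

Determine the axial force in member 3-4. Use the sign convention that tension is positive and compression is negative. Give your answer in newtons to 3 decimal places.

N=6 nodes, M=9 members, R=3 reactions → 2N=12, M+R=12
member 0 (0-1): L=4.1007, (cx,cy)=(0.4041,0.9147)
member 1 (0-2): L=2.9300, (cx,cy)=(1.0000,0.0000)
member 2 (1-2): L=3.9611, (cx,cy)=(0.3214,-0.9470)
member 3 (1-3): L=2.8096, (cx,cy)=(0.9980,0.0634)
member 4 (2-3): L=4.2168, (cx,cy)=(0.3631,0.9318)
member 5 (2-4): L=3.2010, (cx,cy)=(1.0000,0.0000)
member 6 (3-4): L=4.2692, (cx,cy)=(0.3912,-0.9203)
member 7 (3-5): L=3.2622, (cx,cy)=(0.9929,-0.1189)
member 8 (4-5): L=3.8730, (cx,cy)=(0.4051,0.9143)
solve A·x = −loads:
  F[0-1] = -3304.4207 N (compression)
  F[0-2] = -83.0248 N (compression)
  F[1-2] = +1659.1077 N (tension)
  F[1-3] = -1377.6353 N (compression)
  F[2-3] = -1686.1605 N (compression)
  F[2-4] = +1062.3716 N (tension)
  F[3-4] = -2715.8449 N (compression)
  F[3-5] = +0.0000 N (tension)
  F[4-5] = -0.0000 N (compression)
  Rx@0 = +1418.2700 N
  Ry@0 = +3022.6340 N
  Ry@4 = +2499.4360 N

-2715.845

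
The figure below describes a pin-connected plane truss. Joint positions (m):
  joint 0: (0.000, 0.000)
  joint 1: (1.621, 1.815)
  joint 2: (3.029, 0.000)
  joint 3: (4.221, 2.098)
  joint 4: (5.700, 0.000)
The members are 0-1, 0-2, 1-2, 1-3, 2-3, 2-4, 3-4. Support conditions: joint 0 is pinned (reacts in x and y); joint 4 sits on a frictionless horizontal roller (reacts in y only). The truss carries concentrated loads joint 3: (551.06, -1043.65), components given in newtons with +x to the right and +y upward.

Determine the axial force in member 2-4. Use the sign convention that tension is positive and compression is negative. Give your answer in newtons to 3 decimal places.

687.812

N=5 nodes, M=7 members, R=3 reactions → 2N=10, M+R=10
member 0 (0-1): L=2.4335, (cx,cy)=(0.6661,0.7458)
member 1 (0-2): L=3.0290, (cx,cy)=(1.0000,0.0000)
member 2 (1-2): L=2.2971, (cx,cy)=(0.6129,-0.7901)
member 3 (1-3): L=2.6154, (cx,cy)=(0.9941,0.1082)
member 4 (2-3): L=2.4130, (cx,cy)=(0.4940,0.8695)
member 5 (2-4): L=2.6710, (cx,cy)=(1.0000,0.0000)
member 6 (3-4): L=2.5669, (cx,cy)=(0.5762,-0.8173)
solve A·x = −loads:
  F[0-1] = -91.1331 N (compression)
  F[0-2] = +611.7657 N (tension)
  F[1-2] = +71.6157 N (tension)
  F[1-3] = -105.2201 N (compression)
  F[2-3] = -65.0807 N (compression)
  F[2-4] = +687.8119 N (tension)
  F[3-4] = -1193.7482 N (compression)
  Rx@0 = -551.0600 N
  Ry@0 = +67.9710 N
  Ry@4 = +975.6790 N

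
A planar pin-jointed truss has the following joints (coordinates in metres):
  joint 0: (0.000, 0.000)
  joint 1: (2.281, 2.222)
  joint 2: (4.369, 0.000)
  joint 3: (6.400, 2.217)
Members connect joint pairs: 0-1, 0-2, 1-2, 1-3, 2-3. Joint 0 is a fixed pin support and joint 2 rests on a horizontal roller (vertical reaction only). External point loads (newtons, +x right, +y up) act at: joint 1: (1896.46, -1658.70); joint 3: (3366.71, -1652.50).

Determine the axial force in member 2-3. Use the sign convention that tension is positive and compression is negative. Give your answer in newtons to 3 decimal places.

-2233.074

N=4 nodes, M=5 members, R=3 reactions → 2N=8, M+R=8
member 0 (0-1): L=3.1844, (cx,cy)=(0.7163,0.6978)
member 1 (0-2): L=4.3690, (cx,cy)=(1.0000,0.0000)
member 2 (1-2): L=3.0491, (cx,cy)=(0.6848,-0.7287)
member 3 (1-3): L=4.1190, (cx,cy)=(1.0000,-0.0012)
member 4 (2-3): L=3.0067, (cx,cy)=(0.6755,0.7374)
solve A·x = −loads:
  F[0-1] = +3795.4320 N (tension)
  F[0-2] = +2544.4638 N (tension)
  F[1-2] = -5918.4464 N (compression)
  F[1-3] = +4875.1522 N (tension)
  F[2-3] = -2233.0740 N (compression)
  Rx@0 = -5263.1700 N
  Ry@0 = -2648.3845 N
  Ry@2 = +5959.5845 N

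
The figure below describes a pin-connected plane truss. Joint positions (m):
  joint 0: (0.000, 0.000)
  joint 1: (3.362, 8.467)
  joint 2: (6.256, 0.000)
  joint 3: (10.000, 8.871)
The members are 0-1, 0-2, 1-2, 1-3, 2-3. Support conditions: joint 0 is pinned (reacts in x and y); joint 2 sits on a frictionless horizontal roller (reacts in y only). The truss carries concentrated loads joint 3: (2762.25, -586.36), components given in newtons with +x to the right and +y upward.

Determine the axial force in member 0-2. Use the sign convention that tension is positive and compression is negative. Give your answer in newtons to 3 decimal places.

1067.637

N=4 nodes, M=5 members, R=3 reactions → 2N=8, M+R=8
member 0 (0-1): L=9.1101, (cx,cy)=(0.3690,0.9294)
member 1 (0-2): L=6.2560, (cx,cy)=(1.0000,0.0000)
member 2 (1-2): L=8.9479, (cx,cy)=(0.3234,-0.9463)
member 3 (1-3): L=6.6503, (cx,cy)=(0.9982,0.0607)
member 4 (2-3): L=9.6287, (cx,cy)=(0.3888,0.9213)
solve A·x = −loads:
  F[0-1] = +4591.9153 N (tension)
  F[0-2] = +1067.6371 N (tension)
  F[1-2] = -4311.5071 N (compression)
  F[1-3] = +3094.7866 N (tension)
  F[2-3] = -840.5086 N (compression)
  Rx@0 = -2762.2500 N
  Ry@0 = -4267.7832 N
  Ry@2 = +4854.1432 N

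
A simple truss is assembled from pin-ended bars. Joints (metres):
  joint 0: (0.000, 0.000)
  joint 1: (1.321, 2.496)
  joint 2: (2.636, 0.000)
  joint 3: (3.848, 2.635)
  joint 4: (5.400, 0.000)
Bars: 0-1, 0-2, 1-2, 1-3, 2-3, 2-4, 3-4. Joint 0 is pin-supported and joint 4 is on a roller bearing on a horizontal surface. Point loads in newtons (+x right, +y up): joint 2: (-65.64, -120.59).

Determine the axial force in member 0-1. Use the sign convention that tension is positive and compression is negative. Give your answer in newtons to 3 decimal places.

N=5 nodes, M=7 members, R=3 reactions → 2N=10, M+R=10
member 0 (0-1): L=2.8240, (cx,cy)=(0.4678,0.8838)
member 1 (0-2): L=2.6360, (cx,cy)=(1.0000,0.0000)
member 2 (1-2): L=2.8212, (cx,cy)=(0.4661,-0.8847)
member 3 (1-3): L=2.5308, (cx,cy)=(0.9985,0.0549)
member 4 (2-3): L=2.9004, (cx,cy)=(0.4179,0.9085)
member 5 (2-4): L=2.7640, (cx,cy)=(1.0000,0.0000)
member 6 (3-4): L=3.0581, (cx,cy)=(0.5075,-0.8616)
solve A·x = −loads:
  F[0-1] = -69.8358 N (compression)
  F[0-2] = -32.9727 N (compression)
  F[1-2] = +65.8278 N (tension)
  F[1-3] = -63.4462 N (compression)
  F[2-3] = +68.6298 N (tension)
  F[2-4] = +34.6716 N (tension)
  F[3-4] = -68.3177 N (compression)
  Rx@0 = +65.6400 N
  Ry@0 = +61.7242 N
  Ry@4 = +58.8658 N

-69.836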